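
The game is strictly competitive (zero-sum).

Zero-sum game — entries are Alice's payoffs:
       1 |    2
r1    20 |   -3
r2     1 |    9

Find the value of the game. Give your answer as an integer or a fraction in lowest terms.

Row minima are -3 and 1, so Alice's maximin is 1; column maxima are 20 and 9, so Bob's minimax is 9. These differ, so the equilibrium is in mixed strategies.
Let Alice play r1 with probability p. Bob is indifferent when 20p + (1−p) = −3p + 9(1−p), giving p = 8/31.
Let Bob play 1 with probability q. Alice is indifferent when 20q − 3(1−q) = q + 9(1−q), giving q = 12/31.
The value is 20·(12/31) + (-3)·(19/31) = 183/31.

183/31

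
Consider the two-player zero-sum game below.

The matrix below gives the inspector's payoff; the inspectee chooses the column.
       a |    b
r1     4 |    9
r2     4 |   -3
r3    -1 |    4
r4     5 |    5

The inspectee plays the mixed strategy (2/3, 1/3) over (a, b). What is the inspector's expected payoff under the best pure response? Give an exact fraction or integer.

17/3

r1: (4)·(2/3) + (9)·(1/3) = 17/3.
r2: (4)·(2/3) + (-3)·(1/3) = 5/3.
r3: (-1)·(2/3) + (4)·(1/3) = 2/3.
r4: (5)·(2/3) + (5)·(1/3) = 5.
The best pure response is r1 with expected payoff 17/3.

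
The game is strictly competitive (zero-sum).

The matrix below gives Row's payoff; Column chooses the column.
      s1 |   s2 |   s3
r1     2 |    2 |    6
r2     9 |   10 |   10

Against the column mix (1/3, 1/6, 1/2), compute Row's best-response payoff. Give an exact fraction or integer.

r1: (2)·(1/3) + (2)·(1/6) + (6)·(1/2) = 4.
r2: (9)·(1/3) + (10)·(1/6) + (10)·(1/2) = 29/3.
The best pure response is r2 with expected payoff 29/3.

29/3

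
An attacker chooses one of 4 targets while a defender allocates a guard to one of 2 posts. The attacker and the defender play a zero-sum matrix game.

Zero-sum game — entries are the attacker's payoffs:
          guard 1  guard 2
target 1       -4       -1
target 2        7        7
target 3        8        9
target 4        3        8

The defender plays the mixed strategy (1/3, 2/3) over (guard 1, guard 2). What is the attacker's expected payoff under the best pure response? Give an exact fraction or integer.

target 1: (-4)·(1/3) + (-1)·(2/3) = -2.
target 2: (7)·(1/3) + (7)·(2/3) = 7.
target 3: (8)·(1/3) + (9)·(2/3) = 26/3.
target 4: (3)·(1/3) + (8)·(2/3) = 19/3.
The best pure response is target 3 with expected payoff 26/3.

26/3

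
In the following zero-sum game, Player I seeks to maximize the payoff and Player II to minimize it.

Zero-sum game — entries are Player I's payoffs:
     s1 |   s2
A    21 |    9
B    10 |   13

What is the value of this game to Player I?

Row minima are 9 and 10, so Player I's maximin is 10; column maxima are 21 and 13, so Player II's minimax is 13. These differ, so the equilibrium is in mixed strategies.
Let Player I play A with probability p. Player II is indifferent when 21p + 10(1−p) = 9p + 13(1−p), giving p = 1/5.
Let Player II play s1 with probability q. Player I is indifferent when 21q + 9(1−q) = 10q + 13(1−q), giving q = 4/15.
The value is 21·(4/15) + (9)·(11/15) = 61/5.

61/5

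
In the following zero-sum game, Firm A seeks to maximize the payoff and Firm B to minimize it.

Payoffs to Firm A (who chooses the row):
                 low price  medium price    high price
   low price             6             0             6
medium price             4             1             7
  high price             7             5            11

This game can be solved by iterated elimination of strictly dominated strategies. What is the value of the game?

Row medium price is strictly dominated by row high price (7>4, 5>1, 11>7); eliminate medium price.
Column high price is strictly dominated by medium price for Firm B (0<6, 5<11); eliminate high price.
Row low price is strictly dominated by row high price (7>6, 5>0); eliminate low price.
Column low price is strictly dominated by medium price for Firm B (5<7); eliminate low price.
Only (high price, medium price) remains, with payoff 5.

5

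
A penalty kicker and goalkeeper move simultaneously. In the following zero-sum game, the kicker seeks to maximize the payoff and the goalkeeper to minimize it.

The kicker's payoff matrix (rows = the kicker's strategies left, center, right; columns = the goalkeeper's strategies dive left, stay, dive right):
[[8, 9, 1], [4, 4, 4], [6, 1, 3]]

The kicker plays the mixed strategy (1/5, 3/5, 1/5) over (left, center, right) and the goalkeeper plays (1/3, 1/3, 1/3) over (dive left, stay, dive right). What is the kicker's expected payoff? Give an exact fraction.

64/15

Against (1/3, 1/3, 1/3), each row's expected payoff is left: 6; center: 4; right: 10/3.
Taking the (1/5, 3/5, 1/5)-weighted average: (1/5)·(6) + (3/5)·(4) + (1/5)·(10/3) = 64/15.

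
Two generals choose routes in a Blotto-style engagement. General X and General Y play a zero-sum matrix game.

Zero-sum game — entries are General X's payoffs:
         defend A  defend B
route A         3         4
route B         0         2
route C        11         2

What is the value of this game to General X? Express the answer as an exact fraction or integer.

19/5

Row route B is strictly dominated by row route A, so General X never plays it.
The remaining 2×2 game on (route A, route C) × (defend A, defend B) has no saddle point. Let General X play route A with probability p; indifference gives 3p + 11(1−p) = 4p + 2(1−p), so p = 9/10.
Similarly General Y's optimal q on defend A is 1/5, and the value is 3·(1/5) + (4)·(4/5) = 19/5.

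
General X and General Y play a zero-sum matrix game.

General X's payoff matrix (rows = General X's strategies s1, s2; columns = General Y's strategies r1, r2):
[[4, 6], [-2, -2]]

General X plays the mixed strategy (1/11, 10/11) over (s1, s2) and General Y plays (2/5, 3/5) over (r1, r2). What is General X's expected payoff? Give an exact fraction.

-74/55

Against (2/5, 3/5), each row's expected payoff is s1: 26/5; s2: -2.
Taking the (1/11, 10/11)-weighted average: (1/11)·(26/5) + (10/11)·(-2) = -74/55.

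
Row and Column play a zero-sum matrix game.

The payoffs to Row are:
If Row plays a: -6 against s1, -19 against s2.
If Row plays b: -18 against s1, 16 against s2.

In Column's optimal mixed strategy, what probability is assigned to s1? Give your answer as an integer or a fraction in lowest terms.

Row minima are -19 and -18, so Row's maximin is -18; column maxima are -6 and 16, so Column's minimax is -6. These differ, so the equilibrium is in mixed strategies.
Let Column play s1 with probability q. Row is indifferent when −6q − 19(1−q) = −18q + 16(1−q), giving q = 35/47.

35/47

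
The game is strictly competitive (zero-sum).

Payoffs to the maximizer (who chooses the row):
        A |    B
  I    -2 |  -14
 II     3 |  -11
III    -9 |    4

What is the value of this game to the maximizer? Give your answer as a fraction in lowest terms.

Row I is strictly dominated by row II, so the maximizer never plays it.
The remaining 2×2 game on (II, III) × (A, B) has no saddle point. Let the maximizer play II with probability p; indifference gives 3p − 9(1−p) = −11p + 4(1−p), so p = 13/27.
Similarly the minimizer's optimal q on A is 5/9, and the value is 3·(5/9) + (-11)·(4/9) = -29/9.

-29/9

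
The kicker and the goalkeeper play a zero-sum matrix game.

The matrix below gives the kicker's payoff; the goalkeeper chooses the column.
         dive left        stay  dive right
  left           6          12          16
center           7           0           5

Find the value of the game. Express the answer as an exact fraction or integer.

84/13

Column dive right is strictly dominated by stay for the goalkeeper (it gives the kicker more in every row).
The remaining 2×2 game on (left, center) × (dive left, stay) has no saddle point. Let the kicker play left with probability p; indifference gives 6p + 7(1−p) = 12p, so p = 7/13.
Similarly the goalkeeper's optimal q on dive left is 12/13, and the value is 6·(12/13) + (12)·(1/13) = 84/13.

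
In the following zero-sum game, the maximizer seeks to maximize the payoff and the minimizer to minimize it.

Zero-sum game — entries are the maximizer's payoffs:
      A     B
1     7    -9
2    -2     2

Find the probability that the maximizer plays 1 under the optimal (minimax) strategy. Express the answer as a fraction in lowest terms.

1/5

Row minima are -9 and -2, so the maximizer's maximin is -2; column maxima are 7 and 2, so the minimizer's minimax is 2. These differ, so the equilibrium is in mixed strategies.
Let the maximizer play 1 with probability p. The minimizer is indifferent when 7p − 2(1−p) = −9p + 2(1−p), giving p = 1/5.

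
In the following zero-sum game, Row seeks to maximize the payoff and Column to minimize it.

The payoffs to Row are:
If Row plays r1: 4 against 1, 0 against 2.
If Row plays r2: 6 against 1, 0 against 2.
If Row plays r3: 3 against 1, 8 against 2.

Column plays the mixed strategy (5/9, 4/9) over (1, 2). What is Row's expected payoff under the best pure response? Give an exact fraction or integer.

47/9

r1: (4)·(5/9) + (0)·(4/9) = 20/9.
r2: (6)·(5/9) + (0)·(4/9) = 10/3.
r3: (3)·(5/9) + (8)·(4/9) = 47/9.
The best pure response is r3 with expected payoff 47/9.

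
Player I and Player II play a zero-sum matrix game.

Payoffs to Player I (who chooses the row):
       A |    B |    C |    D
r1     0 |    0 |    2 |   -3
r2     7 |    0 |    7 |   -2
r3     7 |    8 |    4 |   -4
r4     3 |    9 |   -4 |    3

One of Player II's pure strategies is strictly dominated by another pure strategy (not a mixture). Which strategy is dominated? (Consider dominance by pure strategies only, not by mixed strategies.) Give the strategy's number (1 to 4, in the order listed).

2

Player II prefers columns that give Player I less. Compare B with D: -3 < 0, -2 < 0, -4 < 8, 3 < 9.
So D strictly dominates B for Player II; B is strictly dominated.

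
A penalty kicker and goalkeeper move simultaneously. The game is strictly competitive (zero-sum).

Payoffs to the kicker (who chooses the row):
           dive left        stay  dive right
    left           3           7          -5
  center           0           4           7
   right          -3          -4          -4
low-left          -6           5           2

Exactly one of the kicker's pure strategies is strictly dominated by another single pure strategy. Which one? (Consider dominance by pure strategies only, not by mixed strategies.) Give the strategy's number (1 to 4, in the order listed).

3

Compare right with center: 0 > -3, 4 > -4, 7 > -4.
So center strictly dominates right for the kicker; right is strictly dominated.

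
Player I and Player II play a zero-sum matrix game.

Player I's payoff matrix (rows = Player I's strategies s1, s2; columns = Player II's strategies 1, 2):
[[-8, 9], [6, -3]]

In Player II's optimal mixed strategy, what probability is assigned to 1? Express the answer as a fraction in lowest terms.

6/13

Row minima are -8 and -3, so Player I's maximin is -3; column maxima are 6 and 9, so Player II's minimax is 6. These differ, so the equilibrium is in mixed strategies.
Let Player II play 1 with probability q. Player I is indifferent when −8q + 9(1−q) = 6q − 3(1−q), giving q = 6/13.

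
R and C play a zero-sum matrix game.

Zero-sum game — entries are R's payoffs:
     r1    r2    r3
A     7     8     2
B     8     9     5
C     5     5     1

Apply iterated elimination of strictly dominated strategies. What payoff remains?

5

Row A is strictly dominated by row B (8>7, 9>8, 5>2); eliminate A.
Column r1 is strictly dominated by r3 for C (5<8, 1<5); eliminate r1.
Column r2 is strictly dominated by r3 for C (5<9, 1<5); eliminate r2.
Row C is strictly dominated by row B (5>1); eliminate C.
Only (B, r3) remains, with payoff 5.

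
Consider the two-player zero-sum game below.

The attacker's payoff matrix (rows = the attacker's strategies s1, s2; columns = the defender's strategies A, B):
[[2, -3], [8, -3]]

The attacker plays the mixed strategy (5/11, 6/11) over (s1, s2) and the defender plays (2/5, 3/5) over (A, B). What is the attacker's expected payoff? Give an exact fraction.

Against (2/5, 3/5), each row's expected payoff is s1: -1; s2: 7/5.
Taking the (5/11, 6/11)-weighted average: (5/11)·(-1) + (6/11)·(7/5) = 17/55.

17/55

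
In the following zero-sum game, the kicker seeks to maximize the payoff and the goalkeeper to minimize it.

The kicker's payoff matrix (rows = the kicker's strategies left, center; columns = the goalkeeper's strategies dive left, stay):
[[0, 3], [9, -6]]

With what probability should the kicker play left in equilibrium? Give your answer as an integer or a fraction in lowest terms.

5/6

Row minima are 0 and -6, so the kicker's maximin is 0; column maxima are 9 and 3, so the goalkeeper's minimax is 3. These differ, so the equilibrium is in mixed strategies.
Let the kicker play left with probability p. The goalkeeper is indifferent when 9(1−p) = 3p − 6(1−p), giving p = 5/6.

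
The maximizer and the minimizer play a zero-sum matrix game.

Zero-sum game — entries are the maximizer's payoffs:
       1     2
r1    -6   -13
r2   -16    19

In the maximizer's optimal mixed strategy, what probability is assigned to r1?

Row minima are -13 and -16, so the maximizer's maximin is -13; column maxima are -6 and 19, so the minimizer's minimax is -6. These differ, so the equilibrium is in mixed strategies.
Let the maximizer play r1 with probability p. The minimizer is indifferent when −6p − 16(1−p) = −13p + 19(1−p), giving p = 5/6.

5/6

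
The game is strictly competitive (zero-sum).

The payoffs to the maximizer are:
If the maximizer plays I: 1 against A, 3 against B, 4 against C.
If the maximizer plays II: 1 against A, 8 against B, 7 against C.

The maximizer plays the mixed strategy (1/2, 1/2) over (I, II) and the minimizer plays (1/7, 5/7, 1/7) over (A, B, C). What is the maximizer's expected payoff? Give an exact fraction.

34/7

Against (1/7, 5/7, 1/7), each row's expected payoff is I: 20/7; II: 48/7.
Taking the (1/2, 1/2)-weighted average: (1/2)·(20/7) + (1/2)·(48/7) = 34/7.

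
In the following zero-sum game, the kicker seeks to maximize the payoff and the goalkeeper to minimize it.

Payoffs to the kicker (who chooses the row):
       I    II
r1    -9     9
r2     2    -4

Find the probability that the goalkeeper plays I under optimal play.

Row minima are -9 and -4, so the kicker's maximin is -4; column maxima are 2 and 9, so the goalkeeper's minimax is 2. These differ, so the equilibrium is in mixed strategies.
Let the goalkeeper play I with probability q. The kicker is indifferent when −9q + 9(1−q) = 2q − 4(1−q), giving q = 13/24.

13/24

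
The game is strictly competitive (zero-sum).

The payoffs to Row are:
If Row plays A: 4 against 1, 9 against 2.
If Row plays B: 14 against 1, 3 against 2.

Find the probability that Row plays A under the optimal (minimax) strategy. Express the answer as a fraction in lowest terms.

11/16

Row minima are 4 and 3, so Row's maximin is 4; column maxima are 14 and 9, so Column's minimax is 9. These differ, so the equilibrium is in mixed strategies.
Let Row play A with probability p. Column is indifferent when 4p + 14(1−p) = 9p + 3(1−p), giving p = 11/16.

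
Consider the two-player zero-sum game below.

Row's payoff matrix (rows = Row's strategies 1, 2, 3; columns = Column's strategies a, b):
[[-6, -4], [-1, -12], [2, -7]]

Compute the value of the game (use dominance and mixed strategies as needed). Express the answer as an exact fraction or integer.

-50/11

Row 2 is strictly dominated by row 3, so Row never plays it.
The remaining 2×2 game on (1, 3) × (a, b) has no saddle point. Let Row play 1 with probability p; indifference gives −6p + 2(1−p) = −4p − 7(1−p), so p = 9/11.
Similarly Column's optimal q on a is 3/11, and the value is -6·(3/11) + (-4)·(8/11) = -50/11.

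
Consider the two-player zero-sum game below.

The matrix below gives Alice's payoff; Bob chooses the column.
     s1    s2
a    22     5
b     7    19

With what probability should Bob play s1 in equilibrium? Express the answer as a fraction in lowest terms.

Row minima are 5 and 7, so Alice's maximin is 7; column maxima are 22 and 19, so Bob's minimax is 19. These differ, so the equilibrium is in mixed strategies.
Let Bob play s1 with probability q. Alice is indifferent when 22q + 5(1−q) = 7q + 19(1−q), giving q = 14/29.

14/29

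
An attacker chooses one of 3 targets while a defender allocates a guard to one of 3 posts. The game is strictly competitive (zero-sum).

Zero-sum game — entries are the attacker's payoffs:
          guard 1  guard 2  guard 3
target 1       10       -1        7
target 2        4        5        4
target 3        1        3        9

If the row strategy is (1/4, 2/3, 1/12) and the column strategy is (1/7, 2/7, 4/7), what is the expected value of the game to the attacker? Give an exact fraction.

391/84

Against (1/7, 2/7, 4/7), each row's expected payoff is target 1: 36/7; target 2: 30/7; target 3: 43/7.
Taking the (1/4, 2/3, 1/12)-weighted average: (1/4)·(36/7) + (2/3)·(30/7) + (1/12)·(43/7) = 391/84.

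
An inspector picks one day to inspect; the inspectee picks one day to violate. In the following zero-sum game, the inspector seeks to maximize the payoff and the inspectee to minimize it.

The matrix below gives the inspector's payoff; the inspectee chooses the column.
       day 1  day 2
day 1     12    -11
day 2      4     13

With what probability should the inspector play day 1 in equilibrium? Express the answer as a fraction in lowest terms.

9/32

Row minima are -11 and 4, so the inspector's maximin is 4; column maxima are 12 and 13, so the inspectee's minimax is 12. These differ, so the equilibrium is in mixed strategies.
Let the inspector play day 1 with probability p. The inspectee is indifferent when 12p + 4(1−p) = −11p + 13(1−p), giving p = 9/32.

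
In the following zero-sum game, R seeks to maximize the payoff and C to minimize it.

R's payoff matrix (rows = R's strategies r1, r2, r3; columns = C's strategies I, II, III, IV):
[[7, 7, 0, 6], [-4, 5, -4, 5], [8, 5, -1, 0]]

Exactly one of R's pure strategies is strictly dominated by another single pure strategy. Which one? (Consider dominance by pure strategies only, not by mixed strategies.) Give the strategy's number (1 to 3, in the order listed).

Compare r2 with r1: 7 > -4, 7 > 5, 0 > -4, 6 > 5.
So r1 strictly dominates r2 for R; r2 is strictly dominated.

2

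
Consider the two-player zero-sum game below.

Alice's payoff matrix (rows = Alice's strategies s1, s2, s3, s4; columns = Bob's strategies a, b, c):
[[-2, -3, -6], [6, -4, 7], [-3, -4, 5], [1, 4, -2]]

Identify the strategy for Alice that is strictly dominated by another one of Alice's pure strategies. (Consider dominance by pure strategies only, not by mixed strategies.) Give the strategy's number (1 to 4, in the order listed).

1

Compare s1 with s4: 1 > -2, 4 > -3, -2 > -6.
So s4 strictly dominates s1 for Alice; s1 is strictly dominated.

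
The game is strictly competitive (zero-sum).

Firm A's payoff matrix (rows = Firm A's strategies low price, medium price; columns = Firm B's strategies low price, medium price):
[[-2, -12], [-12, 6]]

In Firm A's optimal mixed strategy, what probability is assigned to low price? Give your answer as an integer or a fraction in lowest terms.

Row minima are -12 and -12, so Firm A's maximin is -12; column maxima are -2 and 6, so Firm B's minimax is -2. These differ, so the equilibrium is in mixed strategies.
Let Firm A play low price with probability p. Firm B is indifferent when −2p − 12(1−p) = −12p + 6(1−p), giving p = 9/14.

9/14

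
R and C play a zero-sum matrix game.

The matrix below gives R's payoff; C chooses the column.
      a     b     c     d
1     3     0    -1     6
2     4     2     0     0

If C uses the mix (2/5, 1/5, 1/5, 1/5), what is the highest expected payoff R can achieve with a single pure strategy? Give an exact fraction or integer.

1: (3)·(2/5) + (0)·(1/5) + (-1)·(1/5) + (6)·(1/5) = 11/5.
2: (4)·(2/5) + (2)·(1/5) + (0)·(1/5) + (0)·(1/5) = 2.
The best pure response is 1 with expected payoff 11/5.

11/5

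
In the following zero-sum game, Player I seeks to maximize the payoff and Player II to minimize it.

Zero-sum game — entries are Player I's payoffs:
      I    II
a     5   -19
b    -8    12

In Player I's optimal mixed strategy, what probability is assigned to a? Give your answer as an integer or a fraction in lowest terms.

5/11

Row minima are -19 and -8, so Player I's maximin is -8; column maxima are 5 and 12, so Player II's minimax is 5. These differ, so the equilibrium is in mixed strategies.
Let Player I play a with probability p. Player II is indifferent when 5p − 8(1−p) = −19p + 12(1−p), giving p = 5/11.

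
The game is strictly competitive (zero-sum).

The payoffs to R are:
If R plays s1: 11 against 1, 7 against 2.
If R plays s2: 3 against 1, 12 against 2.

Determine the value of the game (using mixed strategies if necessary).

111/13

Row minima are 7 and 3, so R's maximin is 7; column maxima are 11 and 12, so C's minimax is 11. These differ, so the equilibrium is in mixed strategies.
Let R play s1 with probability p. C is indifferent when 11p + 3(1−p) = 7p + 12(1−p), giving p = 9/13.
Let C play 1 with probability q. R is indifferent when 11q + 7(1−q) = 3q + 12(1−q), giving q = 5/13.
The value is 11·(5/13) + (7)·(8/13) = 111/13.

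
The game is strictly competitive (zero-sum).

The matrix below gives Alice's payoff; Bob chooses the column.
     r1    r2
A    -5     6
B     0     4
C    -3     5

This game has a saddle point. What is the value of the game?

Row minima: -5, 0, -3 → Alice's maximin is 0.
Column maxima: 0, 6 → Bob's minimax is 0.
They coincide at (B, r1), so the value is 0.

0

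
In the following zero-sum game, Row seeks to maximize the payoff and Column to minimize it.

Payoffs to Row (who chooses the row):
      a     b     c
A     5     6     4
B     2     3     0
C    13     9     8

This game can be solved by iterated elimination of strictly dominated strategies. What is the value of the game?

Row A is strictly dominated by row C (13>5, 9>6, 8>4); eliminate A.
Column a is strictly dominated by c for Column (0<2, 8<13); eliminate a.
Row B is strictly dominated by row C (9>3, 8>0); eliminate B.
Column b is strictly dominated by c for Column (8<9); eliminate b.
Only (C, c) remains, with payoff 8.

8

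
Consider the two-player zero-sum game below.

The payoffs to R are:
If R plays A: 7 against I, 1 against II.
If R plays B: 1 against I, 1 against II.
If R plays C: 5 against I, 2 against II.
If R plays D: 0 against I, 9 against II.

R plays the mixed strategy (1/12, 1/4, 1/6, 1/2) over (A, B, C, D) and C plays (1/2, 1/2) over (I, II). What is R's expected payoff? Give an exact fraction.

Against (1/2, 1/2), each row's expected payoff is A: 4; B: 1; C: 7/2; D: 9/2.
Taking the (1/12, 1/4, 1/6, 1/2)-weighted average: (1/12)·(4) + (1/4)·(1) + (1/6)·(7/2) + (1/2)·(9/2) = 41/12.

41/12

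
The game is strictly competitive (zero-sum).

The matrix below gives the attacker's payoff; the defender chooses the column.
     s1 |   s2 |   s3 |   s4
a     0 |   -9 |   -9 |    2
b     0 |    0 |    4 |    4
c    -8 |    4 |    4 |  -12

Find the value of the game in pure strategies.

0

Row minima: -9, 0, -12 → the attacker's maximin is 0.
Column maxima: 0, 4, 4, 4 → the defender's minimax is 0.
They coincide at (b, s1), so the value is 0.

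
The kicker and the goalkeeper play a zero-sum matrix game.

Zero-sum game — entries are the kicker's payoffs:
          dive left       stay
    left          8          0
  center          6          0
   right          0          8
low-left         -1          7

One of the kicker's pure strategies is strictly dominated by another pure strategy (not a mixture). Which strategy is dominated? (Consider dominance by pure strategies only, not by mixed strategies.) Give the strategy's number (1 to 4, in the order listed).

4

Compare low-left with right: 0 > -1, 8 > 7.
So right strictly dominates low-left for the kicker; low-left is strictly dominated.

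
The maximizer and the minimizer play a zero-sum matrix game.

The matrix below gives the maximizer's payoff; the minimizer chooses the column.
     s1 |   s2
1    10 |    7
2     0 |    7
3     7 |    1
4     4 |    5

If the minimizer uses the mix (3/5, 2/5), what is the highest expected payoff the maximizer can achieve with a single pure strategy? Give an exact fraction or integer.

44/5

1: (10)·(3/5) + (7)·(2/5) = 44/5.
2: (0)·(3/5) + (7)·(2/5) = 14/5.
3: (7)·(3/5) + (1)·(2/5) = 23/5.
4: (4)·(3/5) + (5)·(2/5) = 22/5.
The best pure response is 1 with expected payoff 44/5.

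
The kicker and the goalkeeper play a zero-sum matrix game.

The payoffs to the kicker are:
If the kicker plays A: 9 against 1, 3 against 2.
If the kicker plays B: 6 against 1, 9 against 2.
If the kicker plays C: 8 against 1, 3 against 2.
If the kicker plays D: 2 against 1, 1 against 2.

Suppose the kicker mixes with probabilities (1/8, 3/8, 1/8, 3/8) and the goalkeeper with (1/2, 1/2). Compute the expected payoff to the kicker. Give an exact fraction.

77/16

Against (1/2, 1/2), each row's expected payoff is A: 6; B: 15/2; C: 11/2; D: 3/2.
Taking the (1/8, 3/8, 1/8, 3/8)-weighted average: (1/8)·(6) + (3/8)·(15/2) + (1/8)·(11/2) + (3/8)·(3/2) = 77/16.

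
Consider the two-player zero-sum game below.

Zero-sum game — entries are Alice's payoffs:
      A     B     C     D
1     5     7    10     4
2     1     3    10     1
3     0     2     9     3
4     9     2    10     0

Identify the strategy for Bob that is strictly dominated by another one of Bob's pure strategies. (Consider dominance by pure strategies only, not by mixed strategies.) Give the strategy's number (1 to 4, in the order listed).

3

Bob prefers columns that give Alice less. Compare C with A: 5 < 10, 1 < 10, 0 < 9, 9 < 10.
So A strictly dominates C for Bob; C is strictly dominated.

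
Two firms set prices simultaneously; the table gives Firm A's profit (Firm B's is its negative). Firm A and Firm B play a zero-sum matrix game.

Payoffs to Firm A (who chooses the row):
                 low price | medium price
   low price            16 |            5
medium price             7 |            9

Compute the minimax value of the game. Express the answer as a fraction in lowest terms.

Row minima are 5 and 7, so Firm A's maximin is 7; column maxima are 16 and 9, so Firm B's minimax is 9. These differ, so the equilibrium is in mixed strategies.
Let Firm A play low price with probability p. Firm B is indifferent when 16p + 7(1−p) = 5p + 9(1−p), giving p = 2/13.
Let Firm B play low price with probability q. Firm A is indifferent when 16q + 5(1−q) = 7q + 9(1−q), giving q = 4/13.
The value is 16·(4/13) + (5)·(9/13) = 109/13.

109/13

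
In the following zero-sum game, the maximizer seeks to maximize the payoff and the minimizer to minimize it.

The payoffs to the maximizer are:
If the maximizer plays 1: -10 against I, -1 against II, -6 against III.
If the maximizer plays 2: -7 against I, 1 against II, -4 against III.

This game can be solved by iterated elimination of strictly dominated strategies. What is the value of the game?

Column III is strictly dominated by I for the minimizer (-10<-6, -7<-4); eliminate III.
Column II is strictly dominated by I for the minimizer (-10<-1, -7<1); eliminate II.
Row 1 is strictly dominated by row 2 (-7>-10); eliminate 1.
Only (2, I) remains, with payoff -7.

-7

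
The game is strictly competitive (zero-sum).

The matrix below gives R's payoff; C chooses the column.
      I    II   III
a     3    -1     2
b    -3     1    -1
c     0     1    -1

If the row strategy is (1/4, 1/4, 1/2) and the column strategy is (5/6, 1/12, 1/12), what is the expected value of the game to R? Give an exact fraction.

Against (5/6, 1/12, 1/12), each row's expected payoff is a: 31/12; b: -5/2; c: 0.
Taking the (1/4, 1/4, 1/2)-weighted average: (1/4)·(31/12) + (1/4)·(-5/2) + (1/2)·(0) = 1/48.

1/48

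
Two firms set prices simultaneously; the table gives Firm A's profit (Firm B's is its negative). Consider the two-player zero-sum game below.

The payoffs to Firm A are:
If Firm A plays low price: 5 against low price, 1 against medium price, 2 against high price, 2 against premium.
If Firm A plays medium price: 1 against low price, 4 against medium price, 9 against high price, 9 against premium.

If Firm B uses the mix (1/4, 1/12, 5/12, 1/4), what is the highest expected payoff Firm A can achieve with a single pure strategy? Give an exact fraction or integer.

79/12

low price: (5)·(1/4) + (1)·(1/12) + (2)·(5/12) + (2)·(1/4) = 8/3.
medium price: (1)·(1/4) + (4)·(1/12) + (9)·(5/12) + (9)·(1/4) = 79/12.
The best pure response is medium price with expected payoff 79/12.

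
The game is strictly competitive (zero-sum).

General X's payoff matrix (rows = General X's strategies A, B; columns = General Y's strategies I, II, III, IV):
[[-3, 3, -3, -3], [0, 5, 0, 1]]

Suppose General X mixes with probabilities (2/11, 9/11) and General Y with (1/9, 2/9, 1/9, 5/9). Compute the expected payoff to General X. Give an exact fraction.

Against (1/9, 2/9, 1/9, 5/9), each row's expected payoff is A: -5/3; B: 5/3.
Taking the (2/11, 9/11)-weighted average: (2/11)·(-5/3) + (9/11)·(5/3) = 35/33.

35/33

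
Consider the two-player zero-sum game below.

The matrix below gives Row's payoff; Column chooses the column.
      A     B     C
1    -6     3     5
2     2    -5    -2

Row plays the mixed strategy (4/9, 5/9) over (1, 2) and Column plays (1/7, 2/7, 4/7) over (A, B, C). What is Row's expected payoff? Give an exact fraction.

Against (1/7, 2/7, 4/7), each row's expected payoff is 1: 20/7; 2: -16/7.
Taking the (4/9, 5/9)-weighted average: (4/9)·(20/7) + (5/9)·(-16/7) = 0.

0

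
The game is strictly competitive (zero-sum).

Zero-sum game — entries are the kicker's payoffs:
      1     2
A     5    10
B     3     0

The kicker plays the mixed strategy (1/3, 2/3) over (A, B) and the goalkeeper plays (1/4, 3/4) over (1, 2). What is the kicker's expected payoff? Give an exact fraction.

Against (1/4, 3/4), each row's expected payoff is A: 35/4; B: 3/4.
Taking the (1/3, 2/3)-weighted average: (1/3)·(35/4) + (2/3)·(3/4) = 41/12.

41/12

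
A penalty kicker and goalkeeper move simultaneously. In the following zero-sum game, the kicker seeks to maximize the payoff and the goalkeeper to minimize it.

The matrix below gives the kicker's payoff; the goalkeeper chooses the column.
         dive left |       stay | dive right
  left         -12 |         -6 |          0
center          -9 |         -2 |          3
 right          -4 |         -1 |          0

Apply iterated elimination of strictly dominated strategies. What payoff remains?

-4

Column stay is strictly dominated by dive left for the goalkeeper (-12<-6, -9<-2, -4<-1); eliminate stay.
Column dive right is strictly dominated by dive left for the goalkeeper (-12<0, -9<3, -4<0); eliminate dive right.
Row left is strictly dominated by row center (-9>-12); eliminate left.
Row center is strictly dominated by row right (-4>-9); eliminate center.
Only (right, dive left) remains, with payoff -4.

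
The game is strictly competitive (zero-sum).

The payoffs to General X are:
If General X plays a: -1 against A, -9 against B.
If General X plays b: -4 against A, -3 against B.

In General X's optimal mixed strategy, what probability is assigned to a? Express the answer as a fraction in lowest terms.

1/9

Row minima are -9 and -4, so General X's maximin is -4; column maxima are -1 and -3, so General Y's minimax is -3. These differ, so the equilibrium is in mixed strategies.
Let General X play a with probability p. General Y is indifferent when −p − 4(1−p) = −9p − 3(1−p), giving p = 1/9.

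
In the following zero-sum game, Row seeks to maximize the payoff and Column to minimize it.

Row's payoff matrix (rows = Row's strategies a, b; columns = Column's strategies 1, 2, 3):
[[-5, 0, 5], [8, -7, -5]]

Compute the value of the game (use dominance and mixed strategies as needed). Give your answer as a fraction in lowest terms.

Column 3 is strictly dominated by 2 for Column (it gives Row more in every row).
The remaining 2×2 game on (a, b) × (1, 2) has no saddle point. Let Row play a with probability p; indifference gives −5p + 8(1−p) = −7(1−p), so p = 3/4.
Similarly Column's optimal q on 1 is 7/20, and the value is -5·(7/20) + (0)·(13/20) = -7/4.

-7/4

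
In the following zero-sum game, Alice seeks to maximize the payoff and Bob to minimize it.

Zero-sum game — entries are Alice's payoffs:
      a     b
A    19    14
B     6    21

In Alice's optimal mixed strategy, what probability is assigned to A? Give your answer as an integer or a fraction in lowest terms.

Row minima are 14 and 6, so Alice's maximin is 14; column maxima are 19 and 21, so Bob's minimax is 19. These differ, so the equilibrium is in mixed strategies.
Let Alice play A with probability p. Bob is indifferent when 19p + 6(1−p) = 14p + 21(1−p), giving p = 3/4.

3/4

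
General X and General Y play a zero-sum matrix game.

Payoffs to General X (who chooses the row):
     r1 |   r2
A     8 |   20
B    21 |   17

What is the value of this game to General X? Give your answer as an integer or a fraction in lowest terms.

Row minima are 8 and 17, so General X's maximin is 17; column maxima are 21 and 20, so General Y's minimax is 20. These differ, so the equilibrium is in mixed strategies.
Let General X play A with probability p. General Y is indifferent when 8p + 21(1−p) = 20p + 17(1−p), giving p = 1/4.
Let General Y play r1 with probability q. General X is indifferent when 8q + 20(1−q) = 21q + 17(1−q), giving q = 3/16.
The value is 8·(3/16) + (20)·(13/16) = 71/4.

71/4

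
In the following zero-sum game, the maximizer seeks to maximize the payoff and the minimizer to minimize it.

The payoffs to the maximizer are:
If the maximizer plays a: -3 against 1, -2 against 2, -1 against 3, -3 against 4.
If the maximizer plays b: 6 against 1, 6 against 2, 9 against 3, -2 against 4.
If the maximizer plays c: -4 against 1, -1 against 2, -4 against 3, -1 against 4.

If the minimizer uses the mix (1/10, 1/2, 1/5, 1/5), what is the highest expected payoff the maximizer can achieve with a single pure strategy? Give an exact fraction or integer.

5

a: (-3)·(1/10) + (-2)·(1/2) + (-1)·(1/5) + (-3)·(1/5) = -21/10.
b: (6)·(1/10) + (6)·(1/2) + (9)·(1/5) + (-2)·(1/5) = 5.
c: (-4)·(1/10) + (-1)·(1/2) + (-4)·(1/5) + (-1)·(1/5) = -19/10.
The best pure response is b with expected payoff 5.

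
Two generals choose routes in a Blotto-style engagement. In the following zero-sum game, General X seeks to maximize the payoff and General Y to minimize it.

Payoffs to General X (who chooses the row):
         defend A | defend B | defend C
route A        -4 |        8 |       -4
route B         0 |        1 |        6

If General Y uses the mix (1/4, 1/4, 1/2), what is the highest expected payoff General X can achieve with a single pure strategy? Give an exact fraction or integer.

13/4

route A: (-4)·(1/4) + (8)·(1/4) + (-4)·(1/2) = -1.
route B: (0)·(1/4) + (1)·(1/4) + (6)·(1/2) = 13/4.
The best pure response is route B with expected payoff 13/4.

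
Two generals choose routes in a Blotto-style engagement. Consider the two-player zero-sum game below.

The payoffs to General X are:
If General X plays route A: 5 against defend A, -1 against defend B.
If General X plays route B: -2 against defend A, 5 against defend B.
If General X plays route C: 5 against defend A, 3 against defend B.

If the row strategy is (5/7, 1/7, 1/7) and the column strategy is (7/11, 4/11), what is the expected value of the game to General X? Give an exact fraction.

Against (7/11, 4/11), each row's expected payoff is route A: 31/11; route B: 6/11; route C: 47/11.
Taking the (5/7, 1/7, 1/7)-weighted average: (5/7)·(31/11) + (1/7)·(6/11) + (1/7)·(47/11) = 208/77.

208/77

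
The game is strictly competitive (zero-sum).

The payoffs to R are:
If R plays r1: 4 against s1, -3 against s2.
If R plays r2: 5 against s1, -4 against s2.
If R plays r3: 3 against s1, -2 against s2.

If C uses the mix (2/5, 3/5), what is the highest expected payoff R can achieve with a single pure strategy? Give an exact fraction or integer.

r1: (4)·(2/5) + (-3)·(3/5) = -1/5.
r2: (5)·(2/5) + (-4)·(3/5) = -2/5.
r3: (3)·(2/5) + (-2)·(3/5) = 0.
The best pure response is r3 with expected payoff 0.

0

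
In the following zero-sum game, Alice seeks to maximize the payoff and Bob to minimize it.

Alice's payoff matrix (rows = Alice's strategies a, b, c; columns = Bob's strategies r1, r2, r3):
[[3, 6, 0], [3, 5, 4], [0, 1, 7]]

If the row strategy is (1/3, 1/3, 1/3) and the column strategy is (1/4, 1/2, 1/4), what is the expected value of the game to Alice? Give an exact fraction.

Against (1/4, 1/2, 1/4), each row's expected payoff is a: 15/4; b: 17/4; c: 9/4.
Taking the (1/3, 1/3, 1/3)-weighted average: (1/3)·(15/4) + (1/3)·(17/4) + (1/3)·(9/4) = 41/12.

41/12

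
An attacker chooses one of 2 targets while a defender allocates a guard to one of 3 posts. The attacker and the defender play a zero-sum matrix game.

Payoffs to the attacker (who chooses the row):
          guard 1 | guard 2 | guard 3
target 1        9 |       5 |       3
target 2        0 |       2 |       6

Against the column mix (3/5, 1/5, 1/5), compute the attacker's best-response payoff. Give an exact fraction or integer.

7

target 1: (9)·(3/5) + (5)·(1/5) + (3)·(1/5) = 7.
target 2: (0)·(3/5) + (2)·(1/5) + (6)·(1/5) = 8/5.
The best pure response is target 1 with expected payoff 7.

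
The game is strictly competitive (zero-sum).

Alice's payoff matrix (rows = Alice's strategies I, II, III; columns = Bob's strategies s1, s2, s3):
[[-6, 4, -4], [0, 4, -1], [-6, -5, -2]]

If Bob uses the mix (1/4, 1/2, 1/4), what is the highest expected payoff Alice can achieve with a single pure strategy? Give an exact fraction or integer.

7/4

I: (-6)·(1/4) + (4)·(1/2) + (-4)·(1/4) = -1/2.
II: (0)·(1/4) + (4)·(1/2) + (-1)·(1/4) = 7/4.
III: (-6)·(1/4) + (-5)·(1/2) + (-2)·(1/4) = -9/2.
The best pure response is II with expected payoff 7/4.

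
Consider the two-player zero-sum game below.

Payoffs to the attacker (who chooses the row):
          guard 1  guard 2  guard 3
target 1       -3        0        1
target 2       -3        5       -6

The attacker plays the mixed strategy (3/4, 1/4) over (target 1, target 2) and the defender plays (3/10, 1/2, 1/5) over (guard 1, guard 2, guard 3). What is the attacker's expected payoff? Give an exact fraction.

-17/40

Against (3/10, 1/2, 1/5), each row's expected payoff is target 1: -7/10; target 2: 2/5.
Taking the (3/4, 1/4)-weighted average: (3/4)·(-7/10) + (1/4)·(2/5) = -17/40.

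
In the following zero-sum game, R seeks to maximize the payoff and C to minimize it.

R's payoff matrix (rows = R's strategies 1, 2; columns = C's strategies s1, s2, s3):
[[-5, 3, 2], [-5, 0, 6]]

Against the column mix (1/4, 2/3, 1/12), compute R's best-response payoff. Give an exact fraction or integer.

11/12

1: (-5)·(1/4) + (3)·(2/3) + (2)·(1/12) = 11/12.
2: (-5)·(1/4) + (0)·(2/3) + (6)·(1/12) = -3/4.
The best pure response is 1 with expected payoff 11/12.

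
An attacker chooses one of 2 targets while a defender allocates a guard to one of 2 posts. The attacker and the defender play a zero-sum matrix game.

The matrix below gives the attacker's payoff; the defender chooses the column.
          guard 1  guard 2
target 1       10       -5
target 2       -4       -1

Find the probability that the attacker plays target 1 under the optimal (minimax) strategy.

1/6

Row minima are -5 and -4, so the attacker's maximin is -4; column maxima are 10 and -1, so the defender's minimax is -1. These differ, so the equilibrium is in mixed strategies.
Let the attacker play target 1 with probability p. The defender is indifferent when 10p − 4(1−p) = −5p − (1−p), giving p = 1/6.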